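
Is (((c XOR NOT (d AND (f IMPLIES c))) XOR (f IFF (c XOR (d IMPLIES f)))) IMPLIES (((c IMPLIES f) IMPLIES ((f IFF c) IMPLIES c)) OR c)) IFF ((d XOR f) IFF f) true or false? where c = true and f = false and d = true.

false

Substituting c=true, f=false, d=true:
f IMPLIES c = false IMPLIES true = true
d AND (f IMPLIES c) = true AND true = true
NOT (d AND (f IMPLIES c)) = NOT true = false
c XOR NOT (d AND (f IMPLIES c)) = true XOR false = true
d IMPLIES f = true IMPLIES false = false
c XOR (d IMPLIES f) = true XOR false = true
f IFF (c XOR (d IMPLIES f)) = false IFF true = false
(c XOR NOT (d AND (f IMPLIES c))) XOR (f IFF (c XOR (d IMPLIES f))) = true XOR false = true
c IMPLIES f = true IMPLIES false = false
f IFF c = false IFF true = false
(f IFF c) IMPLIES c = false IMPLIES true = true
(c IMPLIES f) IMPLIES ((f IFF c) IMPLIES c) = false IMPLIES true = true
((c IMPLIES f) IMPLIES ((f IFF c) IMPLIES c)) OR c = true OR true = true
((c XOR NOT (d AND (f IMPLIES c))) XOR (f IFF (c XOR (d IMPLIES f)))) IMPLIES (((c IMPLIES f) IMPLIES ((f IFF c) IMPLIES c)) OR c) = true IMPLIES true = true
d XOR f = true XOR false = true
(d XOR f) IFF f = true IFF false = false
(((c XOR NOT (d AND (f IMPLIES c))) XOR (f IFF (c XOR (d IMPLIES f)))) IMPLIES (((c IMPLIES f) IMPLIES ((f IFF c) IMPLIES c)) OR c)) IFF ((d XOR f) IFF f) = true IFF false = false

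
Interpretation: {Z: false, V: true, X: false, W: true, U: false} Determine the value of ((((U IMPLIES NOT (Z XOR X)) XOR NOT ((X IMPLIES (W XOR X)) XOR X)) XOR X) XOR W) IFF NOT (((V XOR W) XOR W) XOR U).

true

Substituting Z=false, V=true, X=false, W=true, U=false:
Z XOR X = false XOR false = false
NOT (Z XOR X) = NOT false = true
U IMPLIES NOT (Z XOR X) = false IMPLIES true = true
W XOR X = true XOR false = true
X IMPLIES (W XOR X) = false IMPLIES true = true
(X IMPLIES (W XOR X)) XOR X = true XOR false = true
NOT ((X IMPLIES (W XOR X)) XOR X) = NOT true = false
(U IMPLIES NOT (Z XOR X)) XOR NOT ((X IMPLIES (W XOR X)) XOR X) = true XOR false = true
((U IMPLIES NOT (Z XOR X)) XOR NOT ((X IMPLIES (W XOR X)) XOR X)) XOR X = true XOR false = true
(((U IMPLIES NOT (Z XOR X)) XOR NOT ((X IMPLIES (W XOR X)) XOR X)) XOR X) XOR W = true XOR true = false
V XOR W = true XOR true = false
(V XOR W) XOR W = false XOR true = true
((V XOR W) XOR W) XOR U = true XOR false = true
NOT (((V XOR W) XOR W) XOR U) = NOT true = false
((((U IMPLIES NOT (Z XOR X)) XOR NOT ((X IMPLIES (W XOR X)) XOR X)) XOR X) XOR W) IFF NOT (((V XOR W) XOR W) XOR U) = false IFF false = true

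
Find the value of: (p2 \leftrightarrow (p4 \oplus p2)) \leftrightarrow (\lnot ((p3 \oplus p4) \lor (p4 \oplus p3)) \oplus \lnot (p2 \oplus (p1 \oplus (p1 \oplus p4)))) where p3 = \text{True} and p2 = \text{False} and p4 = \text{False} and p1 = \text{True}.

\text{True}

p4 \oplus p2 = \text{False} \oplus \text{False} = \text{False}
p2 \leftrightarrow (p4 \oplus p2) = \text{False} \leftrightarrow \text{False} = \text{True}
p3 \oplus p4 = \text{True} \oplus \text{False} = \text{True}
p4 \oplus p3 = \text{False} \oplus \text{True} = \text{True}
(p3 \oplus p4) \lor (p4 \oplus p3) = \text{True} \lor \text{True} = \text{True}
\lnot ((p3 \oplus p4) \lor (p4 \oplus p3)) = \lnot \text{True} = \text{False}
p1 \oplus p4 = \text{True} \oplus \text{False} = \text{True}
p1 \oplus (p1 \oplus p4) = \text{True} \oplus \text{True} = \text{False}
p2 \oplus (p1 \oplus (p1 \oplus p4)) = \text{False} \oplus \text{False} = \text{False}
\lnot (p2 \oplus (p1 \oplus (p1 \oplus p4))) = \lnot \text{False} = \text{True}
\lnot ((p3 \oplus p4) \lor (p4 \oplus p3)) \oplus \lnot (p2 \oplus (p1 \oplus (p1 \oplus p4))) = \text{False} \oplus \text{True} = \text{True}
(p2 \leftrightarrow (p4 \oplus p2)) \leftrightarrow (\lnot ((p3 \oplus p4) \lor (p4 \oplus p3)) \oplus \lnot (p2 \oplus (p1 \oplus (p1 \oplus p4)))) = \text{True} \leftrightarrow \text{True} = \text{True}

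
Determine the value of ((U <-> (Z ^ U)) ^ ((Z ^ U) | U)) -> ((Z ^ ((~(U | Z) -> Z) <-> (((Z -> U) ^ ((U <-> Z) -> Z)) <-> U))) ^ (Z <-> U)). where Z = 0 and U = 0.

0

Z ^ U = 0 ^ 0 = 0
U <-> (Z ^ U) = 0 <-> 0 = 1
Z ^ U = 0 ^ 0 = 0
(Z ^ U) | U = 0 | 0 = 0
(U <-> (Z ^ U)) ^ ((Z ^ U) | U) = 1 ^ 0 = 1
U | Z = 0 | 0 = 0
~(U | Z) = ~0 = 1
~(U | Z) -> Z = 1 -> 0 = 0
Z -> U = 0 -> 0 = 1
U <-> Z = 0 <-> 0 = 1
(U <-> Z) -> Z = 1 -> 0 = 0
(Z -> U) ^ ((U <-> Z) -> Z) = 1 ^ 0 = 1
((Z -> U) ^ ((U <-> Z) -> Z)) <-> U = 1 <-> 0 = 0
(~(U | Z) -> Z) <-> (((Z -> U) ^ ((U <-> Z) -> Z)) <-> U) = 0 <-> 0 = 1
Z ^ ((~(U | Z) -> Z) <-> (((Z -> U) ^ ((U <-> Z) -> Z)) <-> U)) = 0 ^ 1 = 1
Z <-> U = 0 <-> 0 = 1
(Z ^ ((~(U | Z) -> Z) <-> (((Z -> U) ^ ((U <-> Z) -> Z)) <-> U))) ^ (Z <-> U) = 1 ^ 1 = 0
((U <-> (Z ^ U)) ^ ((Z ^ U) | U)) -> ((Z ^ ((~(U | Z) -> Z) <-> (((Z -> U) ^ ((U <-> Z) -> Z)) <-> U))) ^ (Z <-> U)) = 1 -> 0 = 0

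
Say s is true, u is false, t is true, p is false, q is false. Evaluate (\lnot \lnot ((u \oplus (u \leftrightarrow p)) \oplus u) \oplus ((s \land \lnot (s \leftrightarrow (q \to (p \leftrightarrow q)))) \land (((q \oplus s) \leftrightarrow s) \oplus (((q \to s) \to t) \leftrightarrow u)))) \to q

u \leftrightarrow p = \text{False} \leftrightarrow \text{False} = \text{True}
u \oplus (u \leftrightarrow p) = \text{False} \oplus \text{True} = \text{True}
(u \oplus (u \leftrightarrow p)) \oplus u = \text{True} \oplus \text{False} = \text{True}
\lnot ((u \oplus (u \leftrightarrow p)) \oplus u) = \lnot \text{True} = \text{False}
\lnot \lnot ((u \oplus (u \leftrightarrow p)) \oplus u) = \lnot \text{False} = \text{True}
p \leftrightarrow q = \text{False} \leftrightarrow \text{False} = \text{True}
q \to (p \leftrightarrow q) = \text{False} \to \text{True} = \text{True}
s \leftrightarrow (q \to (p \leftrightarrow q)) = \text{True} \leftrightarrow \text{True} = \text{True}
\lnot (s \leftrightarrow (q \to (p \leftrightarrow q))) = \lnot \text{True} = \text{False}
s \land \lnot (s \leftrightarrow (q \to (p \leftrightarrow q))) = \text{True} \land \text{False} = \text{False}
q \oplus s = \text{False} \oplus \text{True} = \text{True}
(q \oplus s) \leftrightarrow s = \text{True} \leftrightarrow \text{True} = \text{True}
q \to s = \text{False} \to \text{True} = \text{True}
(q \to s) \to t = \text{True} \to \text{True} = \text{True}
((q \to s) \to t) \leftrightarrow u = \text{True} \leftrightarrow \text{False} = \text{False}
((q \oplus s) \leftrightarrow s) \oplus (((q \to s) \to t) \leftrightarrow u) = \text{True} \oplus \text{False} = \text{True}
(s \land \lnot (s \leftrightarrow (q \to (p \leftrightarrow q)))) \land (((q \oplus s) \leftrightarrow s) \oplus (((q \to s) \to t) \leftrightarrow u)) = \text{False} \land \text{True} = \text{False}
\lnot \lnot ((u \oplus (u \leftrightarrow p)) \oplus u) \oplus ((s \land \lnot (s \leftrightarrow (q \to (p \leftrightarrow q)))) \land (((q \oplus s) \leftrightarrow s) \oplus (((q \to s) \to t) \leftrightarrow u))) = \text{True} \oplus \text{False} = \text{True}
(\lnot \lnot ((u \oplus (u \leftrightarrow p)) \oplus u) \oplus ((s \land \lnot (s \leftrightarrow (q \to (p \leftrightarrow q)))) \land (((q \oplus s) \leftrightarrow s) \oplus (((q \to s) \to t) \leftrightarrow u)))) \to q = \text{True} \to \text{False} = \text{False}

\text{False}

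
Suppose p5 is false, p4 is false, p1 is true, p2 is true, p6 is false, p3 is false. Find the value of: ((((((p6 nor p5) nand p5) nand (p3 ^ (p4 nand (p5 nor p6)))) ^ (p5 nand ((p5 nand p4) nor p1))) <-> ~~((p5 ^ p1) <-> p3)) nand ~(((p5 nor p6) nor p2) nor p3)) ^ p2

Substituting p5=0, p4=0, p1=1, p2=1, p6=0, p3=0:
p6 nor p5 = 0 nor 0 = 1
(p6 nor p5) nand p5 = 1 nand 0 = 1
p5 nor p6 = 0 nor 0 = 1
p4 nand (p5 nor p6) = 0 nand 1 = 1
p3 ^ (p4 nand (p5 nor p6)) = 0 ^ 1 = 1
((p6 nor p5) nand p5) nand (p3 ^ (p4 nand (p5 nor p6))) = 1 nand 1 = 0
p5 nand p4 = 0 nand 0 = 1
(p5 nand p4) nor p1 = 1 nor 1 = 0
p5 nand ((p5 nand p4) nor p1) = 0 nand 0 = 1
(((p6 nor p5) nand p5) nand (p3 ^ (p4 nand (p5 nor p6)))) ^ (p5 nand ((p5 nand p4) nor p1)) = 0 ^ 1 = 1
p5 ^ p1 = 0 ^ 1 = 1
(p5 ^ p1) <-> p3 = 1 <-> 0 = 0
~((p5 ^ p1) <-> p3) = ~0 = 1
~~((p5 ^ p1) <-> p3) = ~1 = 0
((((p6 nor p5) nand p5) nand (p3 ^ (p4 nand (p5 nor p6)))) ^ (p5 nand ((p5 nand p4) nor p1))) <-> ~~((p5 ^ p1) <-> p3) = 1 <-> 0 = 0
p5 nor p6 = 0 nor 0 = 1
(p5 nor p6) nor p2 = 1 nor 1 = 0
((p5 nor p6) nor p2) nor p3 = 0 nor 0 = 1
~(((p5 nor p6) nor p2) nor p3) = ~1 = 0
(((((p6 nor p5) nand p5) nand (p3 ^ (p4 nand (p5 nor p6)))) ^ (p5 nand ((p5 nand p4) nor p1))) <-> ~~((p5 ^ p1) <-> p3)) nand ~(((p5 nor p6) nor p2) nor p3) = 0 nand 0 = 1
((((((p6 nor p5) nand p5) nand (p3 ^ (p4 nand (p5 nor p6)))) ^ (p5 nand ((p5 nand p4) nor p1))) <-> ~~((p5 ^ p1) <-> p3)) nand ~(((p5 nor p6) nor p2) nor p3)) ^ p2 = 1 ^ 1 = 0

0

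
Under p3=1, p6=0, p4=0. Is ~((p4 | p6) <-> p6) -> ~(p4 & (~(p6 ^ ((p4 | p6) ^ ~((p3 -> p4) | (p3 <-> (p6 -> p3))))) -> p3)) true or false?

1

Substituting p3=1, p6=0, p4=0:
p4 | p6 = 0 | 0 = 0
(p4 | p6) <-> p6 = 0 <-> 0 = 1
~((p4 | p6) <-> p6) = ~1 = 0
p4 | p6 = 0 | 0 = 0
p3 -> p4 = 1 -> 0 = 0
p6 -> p3 = 0 -> 1 = 1
p3 <-> (p6 -> p3) = 1 <-> 1 = 1
(p3 -> p4) | (p3 <-> (p6 -> p3)) = 0 | 1 = 1
~((p3 -> p4) | (p3 <-> (p6 -> p3))) = ~1 = 0
(p4 | p6) ^ ~((p3 -> p4) | (p3 <-> (p6 -> p3))) = 0 ^ 0 = 0
p6 ^ ((p4 | p6) ^ ~((p3 -> p4) | (p3 <-> (p6 -> p3)))) = 0 ^ 0 = 0
~(p6 ^ ((p4 | p6) ^ ~((p3 -> p4) | (p3 <-> (p6 -> p3))))) = ~0 = 1
~(p6 ^ ((p4 | p6) ^ ~((p3 -> p4) | (p3 <-> (p6 -> p3))))) -> p3 = 1 -> 1 = 1
p4 & (~(p6 ^ ((p4 | p6) ^ ~((p3 -> p4) | (p3 <-> (p6 -> p3))))) -> p3) = 0 & 1 = 0
~(p4 & (~(p6 ^ ((p4 | p6) ^ ~((p3 -> p4) | (p3 <-> (p6 -> p3))))) -> p3)) = ~0 = 1
~((p4 | p6) <-> p6) -> ~(p4 & (~(p6 ^ ((p4 | p6) ^ ~((p3 -> p4) | (p3 <-> (p6 -> p3))))) -> p3)) = 0 -> 1 = 1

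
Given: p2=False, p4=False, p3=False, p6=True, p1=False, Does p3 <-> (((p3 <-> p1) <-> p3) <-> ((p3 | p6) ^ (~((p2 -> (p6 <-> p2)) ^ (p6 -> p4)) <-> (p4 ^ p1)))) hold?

p3 <-> p1 = False <-> False = True
(p3 <-> p1) <-> p3 = True <-> False = False
p3 | p6 = False | True = True
p6 <-> p2 = True <-> False = False
p2 -> (p6 <-> p2) = False -> False = True
p6 -> p4 = True -> False = False
(p2 -> (p6 <-> p2)) ^ (p6 -> p4) = True ^ False = True
~((p2 -> (p6 <-> p2)) ^ (p6 -> p4)) = ~True = False
p4 ^ p1 = False ^ False = False
~((p2 -> (p6 <-> p2)) ^ (p6 -> p4)) <-> (p4 ^ p1) = False <-> False = True
(p3 | p6) ^ (~((p2 -> (p6 <-> p2)) ^ (p6 -> p4)) <-> (p4 ^ p1)) = True ^ True = False
((p3 <-> p1) <-> p3) <-> ((p3 | p6) ^ (~((p2 -> (p6 <-> p2)) ^ (p6 -> p4)) <-> (p4 ^ p1))) = False <-> False = True
p3 <-> (((p3 <-> p1) <-> p3) <-> ((p3 | p6) ^ (~((p2 -> (p6 <-> p2)) ^ (p6 -> p4)) <-> (p4 ^ p1)))) = False <-> True = False

False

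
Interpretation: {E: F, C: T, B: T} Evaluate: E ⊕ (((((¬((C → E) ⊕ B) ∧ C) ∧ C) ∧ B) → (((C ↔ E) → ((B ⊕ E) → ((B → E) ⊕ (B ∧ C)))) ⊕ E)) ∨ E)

Substituting E=F, C=T, B=T:
C → E = T → F = F
(C → E) ⊕ B = F ⊕ T = T
¬((C → E) ⊕ B) = ¬T = F
¬((C → E) ⊕ B) ∧ C = F ∧ T = F
(¬((C → E) ⊕ B) ∧ C) ∧ C = F ∧ T = F
((¬((C → E) ⊕ B) ∧ C) ∧ C) ∧ B = F ∧ T = F
C ↔ E = T ↔ F = F
B ⊕ E = T ⊕ F = T
B → E = T → F = F
B ∧ C = T ∧ T = T
(B → E) ⊕ (B ∧ C) = F ⊕ T = T
(B ⊕ E) → ((B → E) ⊕ (B ∧ C)) = T → T = T
(C ↔ E) → ((B ⊕ E) → ((B → E) ⊕ (B ∧ C))) = F → T = T
((C ↔ E) → ((B ⊕ E) → ((B → E) ⊕ (B ∧ C)))) ⊕ E = T ⊕ F = T
(((¬((C → E) ⊕ B) ∧ C) ∧ C) ∧ B) → (((C ↔ E) → ((B ⊕ E) → ((B → E) ⊕ (B ∧ C)))) ⊕ E) = F → T = T
((((¬((C → E) ⊕ B) ∧ C) ∧ C) ∧ B) → (((C ↔ E) → ((B ⊕ E) → ((B → E) ⊕ (B ∧ C)))) ⊕ E)) ∨ E = T ∨ F = T
E ⊕ (((((¬((C → E) ⊕ B) ∧ C) ∧ C) ∧ B) → (((C ↔ E) → ((B ⊕ E) → ((B → E) ⊕ (B ∧ C)))) ⊕ E)) ∨ E) = F ⊕ T = T

T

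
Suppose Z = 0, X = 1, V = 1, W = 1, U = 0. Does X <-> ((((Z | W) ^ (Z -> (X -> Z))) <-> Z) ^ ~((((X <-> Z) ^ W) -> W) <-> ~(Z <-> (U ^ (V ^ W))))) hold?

0

Substituting Z=0, X=1, V=1, W=1, U=0:
Z | W = 0 | 1 = 1
X -> Z = 1 -> 0 = 0
Z -> (X -> Z) = 0 -> 0 = 1
(Z | W) ^ (Z -> (X -> Z)) = 1 ^ 1 = 0
((Z | W) ^ (Z -> (X -> Z))) <-> Z = 0 <-> 0 = 1
X <-> Z = 1 <-> 0 = 0
(X <-> Z) ^ W = 0 ^ 1 = 1
((X <-> Z) ^ W) -> W = 1 -> 1 = 1
V ^ W = 1 ^ 1 = 0
U ^ (V ^ W) = 0 ^ 0 = 0
Z <-> (U ^ (V ^ W)) = 0 <-> 0 = 1
~(Z <-> (U ^ (V ^ W))) = ~1 = 0
(((X <-> Z) ^ W) -> W) <-> ~(Z <-> (U ^ (V ^ W))) = 1 <-> 0 = 0
~((((X <-> Z) ^ W) -> W) <-> ~(Z <-> (U ^ (V ^ W)))) = ~0 = 1
(((Z | W) ^ (Z -> (X -> Z))) <-> Z) ^ ~((((X <-> Z) ^ W) -> W) <-> ~(Z <-> (U ^ (V ^ W)))) = 1 ^ 1 = 0
X <-> ((((Z | W) ^ (Z -> (X -> Z))) <-> Z) ^ ~((((X <-> Z) ^ W) -> W) <-> ~(Z <-> (U ^ (V ^ W))))) = 1 <-> 0 = 0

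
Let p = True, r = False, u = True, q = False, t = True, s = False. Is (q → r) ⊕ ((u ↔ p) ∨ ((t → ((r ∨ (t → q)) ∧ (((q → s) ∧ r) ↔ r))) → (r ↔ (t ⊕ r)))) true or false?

False

Substituting p=True, r=False, u=True, q=False, t=True, s=False:
q → r = False → False = True
u ↔ p = True ↔ True = True
t → q = True → False = False
r ∨ (t → q) = False ∨ False = False
q → s = False → False = True
(q → s) ∧ r = True ∧ False = False
((q → s) ∧ r) ↔ r = False ↔ False = True
(r ∨ (t → q)) ∧ (((q → s) ∧ r) ↔ r) = False ∧ True = False
t → ((r ∨ (t → q)) ∧ (((q → s) ∧ r) ↔ r)) = True → False = False
t ⊕ r = True ⊕ False = True
r ↔ (t ⊕ r) = False ↔ True = False
(t → ((r ∨ (t → q)) ∧ (((q → s) ∧ r) ↔ r))) → (r ↔ (t ⊕ r)) = False → False = True
(u ↔ p) ∨ ((t → ((r ∨ (t → q)) ∧ (((q → s) ∧ r) ↔ r))) → (r ↔ (t ⊕ r))) = True ∨ True = True
(q → r) ⊕ ((u ↔ p) ∨ ((t → ((r ∨ (t → q)) ∧ (((q → s) ∧ r) ↔ r))) → (r ↔ (t ⊕ r)))) = True ⊕ True = False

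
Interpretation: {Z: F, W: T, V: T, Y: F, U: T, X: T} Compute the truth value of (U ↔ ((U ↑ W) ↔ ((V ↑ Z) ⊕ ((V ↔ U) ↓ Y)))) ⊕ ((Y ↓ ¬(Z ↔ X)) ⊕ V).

U ↑ W = T ↑ T = F
V ↑ Z = T ↑ F = T
V ↔ U = T ↔ T = T
(V ↔ U) ↓ Y = T ↓ F = F
(V ↑ Z) ⊕ ((V ↔ U) ↓ Y) = T ⊕ F = T
(U ↑ W) ↔ ((V ↑ Z) ⊕ ((V ↔ U) ↓ Y)) = F ↔ T = F
U ↔ ((U ↑ W) ↔ ((V ↑ Z) ⊕ ((V ↔ U) ↓ Y))) = T ↔ F = F
Z ↔ X = F ↔ T = F
¬(Z ↔ X) = ¬F = T
Y ↓ ¬(Z ↔ X) = F ↓ T = F
(Y ↓ ¬(Z ↔ X)) ⊕ V = F ⊕ T = T
(U ↔ ((U ↑ W) ↔ ((V ↑ Z) ⊕ ((V ↔ U) ↓ Y)))) ⊕ ((Y ↓ ¬(Z ↔ X)) ⊕ V) = F ⊕ T = T

T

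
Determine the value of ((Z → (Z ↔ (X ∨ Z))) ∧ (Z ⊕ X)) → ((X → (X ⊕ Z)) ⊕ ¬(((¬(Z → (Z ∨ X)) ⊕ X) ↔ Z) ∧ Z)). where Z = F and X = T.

Substituting Z=F, X=T:
X ∨ Z = T ∨ F = T
Z ↔ (X ∨ Z) = F ↔ T = F
Z → (Z ↔ (X ∨ Z)) = F → F = T
Z ⊕ X = F ⊕ T = T
(Z → (Z ↔ (X ∨ Z))) ∧ (Z ⊕ X) = T ∧ T = T
X ⊕ Z = T ⊕ F = T
X → (X ⊕ Z) = T → T = T
Z ∨ X = F ∨ T = T
Z → (Z ∨ X) = F → T = T
¬(Z → (Z ∨ X)) = ¬T = F
¬(Z → (Z ∨ X)) ⊕ X = F ⊕ T = T
(¬(Z → (Z ∨ X)) ⊕ X) ↔ Z = T ↔ F = F
((¬(Z → (Z ∨ X)) ⊕ X) ↔ Z) ∧ Z = F ∧ F = F
¬(((¬(Z → (Z ∨ X)) ⊕ X) ↔ Z) ∧ Z) = ¬F = T
(X → (X ⊕ Z)) ⊕ ¬(((¬(Z → (Z ∨ X)) ⊕ X) ↔ Z) ∧ Z) = T ⊕ T = F
((Z → (Z ↔ (X ∨ Z))) ∧ (Z ⊕ X)) → ((X → (X ⊕ Z)) ⊕ ¬(((¬(Z → (Z ∨ X)) ⊕ X) ↔ Z) ∧ Z)) = T → F = F

F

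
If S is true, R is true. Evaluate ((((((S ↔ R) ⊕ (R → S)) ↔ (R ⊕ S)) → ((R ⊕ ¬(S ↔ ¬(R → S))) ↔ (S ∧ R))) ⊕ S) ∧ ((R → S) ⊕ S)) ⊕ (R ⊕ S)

S ↔ R = T ↔ T = T
R → S = T → T = T
(S ↔ R) ⊕ (R → S) = T ⊕ T = F
R ⊕ S = T ⊕ T = F
((S ↔ R) ⊕ (R → S)) ↔ (R ⊕ S) = F ↔ F = T
R → S = T → T = T
¬(R → S) = ¬T = F
S ↔ ¬(R → S) = T ↔ F = F
¬(S ↔ ¬(R → S)) = ¬F = T
R ⊕ ¬(S ↔ ¬(R → S)) = T ⊕ T = F
S ∧ R = T ∧ T = T
(R ⊕ ¬(S ↔ ¬(R → S))) ↔ (S ∧ R) = F ↔ T = F
(((S ↔ R) ⊕ (R → S)) ↔ (R ⊕ S)) → ((R ⊕ ¬(S ↔ ¬(R → S))) ↔ (S ∧ R)) = T → F = F
((((S ↔ R) ⊕ (R → S)) ↔ (R ⊕ S)) → ((R ⊕ ¬(S ↔ ¬(R → S))) ↔ (S ∧ R))) ⊕ S = F ⊕ T = T
R → S = T → T = T
(R → S) ⊕ S = T ⊕ T = F
(((((S ↔ R) ⊕ (R → S)) ↔ (R ⊕ S)) → ((R ⊕ ¬(S ↔ ¬(R → S))) ↔ (S ∧ R))) ⊕ S) ∧ ((R → S) ⊕ S) = T ∧ F = F
R ⊕ S = T ⊕ T = F
((((((S ↔ R) ⊕ (R → S)) ↔ (R ⊕ S)) → ((R ⊕ ¬(S ↔ ¬(R → S))) ↔ (S ∧ R))) ⊕ S) ∧ ((R → S) ⊕ S)) ⊕ (R ⊕ S) = F ⊕ F = F

F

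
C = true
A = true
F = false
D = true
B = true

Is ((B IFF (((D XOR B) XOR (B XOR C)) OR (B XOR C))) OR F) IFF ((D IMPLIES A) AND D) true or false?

false

D XOR B = true XOR true = false
B XOR C = true XOR true = false
(D XOR B) XOR (B XOR C) = false XOR false = false
B XOR C = true XOR true = false
((D XOR B) XOR (B XOR C)) OR (B XOR C) = false OR false = false
B IFF (((D XOR B) XOR (B XOR C)) OR (B XOR C)) = true IFF false = false
(B IFF (((D XOR B) XOR (B XOR C)) OR (B XOR C))) OR F = false OR false = false
D IMPLIES A = true IMPLIES true = true
(D IMPLIES A) AND D = true AND true = true
((B IFF (((D XOR B) XOR (B XOR C)) OR (B XOR C))) OR F) IFF ((D IMPLIES A) AND D) = false IFF true = false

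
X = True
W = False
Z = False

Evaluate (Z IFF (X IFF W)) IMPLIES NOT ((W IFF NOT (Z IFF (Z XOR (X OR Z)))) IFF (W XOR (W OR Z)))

X IFF W = True IFF False = False
Z IFF (X IFF W) = False IFF False = True
X OR Z = True OR False = True
Z XOR (X OR Z) = False XOR True = True
Z IFF (Z XOR (X OR Z)) = False IFF True = False
NOT (Z IFF (Z XOR (X OR Z))) = NOT False = True
W IFF NOT (Z IFF (Z XOR (X OR Z))) = False IFF True = False
W OR Z = False OR False = False
W XOR (W OR Z) = False XOR False = False
(W IFF NOT (Z IFF (Z XOR (X OR Z)))) IFF (W XOR (W OR Z)) = False IFF False = True
NOT ((W IFF NOT (Z IFF (Z XOR (X OR Z)))) IFF (W XOR (W OR Z))) = NOT True = False
(Z IFF (X IFF W)) IMPLIES NOT ((W IFF NOT (Z IFF (Z XOR (X OR Z)))) IFF (W XOR (W OR Z))) = True IMPLIES False = False

False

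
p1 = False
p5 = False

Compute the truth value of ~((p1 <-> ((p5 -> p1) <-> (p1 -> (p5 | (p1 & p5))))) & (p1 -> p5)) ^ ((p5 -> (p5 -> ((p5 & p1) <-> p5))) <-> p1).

True

p5 -> p1 = False -> False = True
p1 & p5 = False & False = False
p5 | (p1 & p5) = False | False = False
p1 -> (p5 | (p1 & p5)) = False -> False = True
(p5 -> p1) <-> (p1 -> (p5 | (p1 & p5))) = True <-> True = True
p1 <-> ((p5 -> p1) <-> (p1 -> (p5 | (p1 & p5)))) = False <-> True = False
p1 -> p5 = False -> False = True
(p1 <-> ((p5 -> p1) <-> (p1 -> (p5 | (p1 & p5))))) & (p1 -> p5) = False & True = False
~((p1 <-> ((p5 -> p1) <-> (p1 -> (p5 | (p1 & p5))))) & (p1 -> p5)) = ~False = True
p5 & p1 = False & False = False
(p5 & p1) <-> p5 = False <-> False = True
p5 -> ((p5 & p1) <-> p5) = False -> True = True
p5 -> (p5 -> ((p5 & p1) <-> p5)) = False -> True = True
(p5 -> (p5 -> ((p5 & p1) <-> p5))) <-> p1 = True <-> False = False
~((p1 <-> ((p5 -> p1) <-> (p1 -> (p5 | (p1 & p5))))) & (p1 -> p5)) ^ ((p5 -> (p5 -> ((p5 & p1) <-> p5))) <-> p1) = True ^ False = True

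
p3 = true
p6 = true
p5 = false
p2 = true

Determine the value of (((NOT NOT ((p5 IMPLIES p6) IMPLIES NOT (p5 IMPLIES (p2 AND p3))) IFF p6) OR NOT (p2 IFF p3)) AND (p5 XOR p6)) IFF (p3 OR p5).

p5 IMPLIES p6 = false IMPLIES true = true
p2 AND p3 = true AND true = true
p5 IMPLIES (p2 AND p3) = false IMPLIES true = true
NOT (p5 IMPLIES (p2 AND p3)) = NOT true = false
(p5 IMPLIES p6) IMPLIES NOT (p5 IMPLIES (p2 AND p3)) = true IMPLIES false = false
NOT ((p5 IMPLIES p6) IMPLIES NOT (p5 IMPLIES (p2 AND p3))) = NOT false = true
NOT NOT ((p5 IMPLIES p6) IMPLIES NOT (p5 IMPLIES (p2 AND p3))) = NOT true = false
NOT NOT ((p5 IMPLIES p6) IMPLIES NOT (p5 IMPLIES (p2 AND p3))) IFF p6 = false IFF true = false
p2 IFF p3 = true IFF true = true
NOT (p2 IFF p3) = NOT true = false
(NOT NOT ((p5 IMPLIES p6) IMPLIES NOT (p5 IMPLIES (p2 AND p3))) IFF p6) OR NOT (p2 IFF p3) = false OR false = false
p5 XOR p6 = false XOR true = true
((NOT NOT ((p5 IMPLIES p6) IMPLIES NOT (p5 IMPLIES (p2 AND p3))) IFF p6) OR NOT (p2 IFF p3)) AND (p5 XOR p6) = false AND true = false
p3 OR p5 = true OR false = true
(((NOT NOT ((p5 IMPLIES p6) IMPLIES NOT (p5 IMPLIES (p2 AND p3))) IFF p6) OR NOT (p2 IFF p3)) AND (p5 XOR p6)) IFF (p3 OR p5) = false IFF true = false

false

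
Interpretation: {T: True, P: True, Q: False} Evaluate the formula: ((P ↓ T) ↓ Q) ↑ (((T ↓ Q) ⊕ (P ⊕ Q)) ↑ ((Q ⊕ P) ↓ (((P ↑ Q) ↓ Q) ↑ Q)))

False

Substituting T=True, P=True, Q=False:
P ↓ T = True ↓ True = False
(P ↓ T) ↓ Q = False ↓ False = True
T ↓ Q = True ↓ False = False
P ⊕ Q = True ⊕ False = True
(T ↓ Q) ⊕ (P ⊕ Q) = False ⊕ True = True
Q ⊕ P = False ⊕ True = True
P ↑ Q = True ↑ False = True
(P ↑ Q) ↓ Q = True ↓ False = False
((P ↑ Q) ↓ Q) ↑ Q = False ↑ False = True
(Q ⊕ P) ↓ (((P ↑ Q) ↓ Q) ↑ Q) = True ↓ True = False
((T ↓ Q) ⊕ (P ⊕ Q)) ↑ ((Q ⊕ P) ↓ (((P ↑ Q) ↓ Q) ↑ Q)) = True ↑ False = True
((P ↓ T) ↓ Q) ↑ (((T ↓ Q) ⊕ (P ⊕ Q)) ↑ ((Q ⊕ P) ↓ (((P ↑ Q) ↓ Q) ↑ Q))) = True ↑ True = False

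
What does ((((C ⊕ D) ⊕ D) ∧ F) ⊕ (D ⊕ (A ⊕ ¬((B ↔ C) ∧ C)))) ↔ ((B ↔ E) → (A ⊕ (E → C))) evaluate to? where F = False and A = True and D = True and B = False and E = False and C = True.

False

Substituting F=False, A=True, D=True, B=False, E=False, C=True:
C ⊕ D = True ⊕ True = False
(C ⊕ D) ⊕ D = False ⊕ True = True
((C ⊕ D) ⊕ D) ∧ F = True ∧ False = False
B ↔ C = False ↔ True = False
(B ↔ C) ∧ C = False ∧ True = False
¬((B ↔ C) ∧ C) = ¬False = True
A ⊕ ¬((B ↔ C) ∧ C) = True ⊕ True = False
D ⊕ (A ⊕ ¬((B ↔ C) ∧ C)) = True ⊕ False = True
(((C ⊕ D) ⊕ D) ∧ F) ⊕ (D ⊕ (A ⊕ ¬((B ↔ C) ∧ C))) = False ⊕ True = True
B ↔ E = False ↔ False = True
E → C = False → True = True
A ⊕ (E → C) = True ⊕ True = False
(B ↔ E) → (A ⊕ (E → C)) = True → False = False
((((C ⊕ D) ⊕ D) ∧ F) ⊕ (D ⊕ (A ⊕ ¬((B ↔ C) ∧ C)))) ↔ ((B ↔ E) → (A ⊕ (E → C))) = True ↔ False = False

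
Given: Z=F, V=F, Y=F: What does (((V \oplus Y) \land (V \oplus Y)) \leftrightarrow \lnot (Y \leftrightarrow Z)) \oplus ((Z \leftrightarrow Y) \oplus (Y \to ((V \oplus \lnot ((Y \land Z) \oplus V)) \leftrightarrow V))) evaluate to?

T

V \oplus Y = F \oplus F = F
V \oplus Y = F \oplus F = F
(V \oplus Y) \land (V \oplus Y) = F \land F = F
Y \leftrightarrow Z = F \leftrightarrow F = T
\lnot (Y \leftrightarrow Z) = \lnot T = F
((V \oplus Y) \land (V \oplus Y)) \leftrightarrow \lnot (Y \leftrightarrow Z) = F \leftrightarrow F = T
Z \leftrightarrow Y = F \leftrightarrow F = T
Y \land Z = F \land F = F
(Y \land Z) \oplus V = F \oplus F = F
\lnot ((Y \land Z) \oplus V) = \lnot F = T
V \oplus \lnot ((Y \land Z) \oplus V) = F \oplus T = T
(V \oplus \lnot ((Y \land Z) \oplus V)) \leftrightarrow V = T \leftrightarrow F = F
Y \to ((V \oplus \lnot ((Y \land Z) \oplus V)) \leftrightarrow V) = F \to F = T
(Z \leftrightarrow Y) \oplus (Y \to ((V \oplus \lnot ((Y \land Z) \oplus V)) \leftrightarrow V)) = T \oplus T = F
(((V \oplus Y) \land (V \oplus Y)) \leftrightarrow \lnot (Y \leftrightarrow Z)) \oplus ((Z \leftrightarrow Y) \oplus (Y \to ((V \oplus \lnot ((Y \land Z) \oplus V)) \leftrightarrow V))) = T \oplus F = T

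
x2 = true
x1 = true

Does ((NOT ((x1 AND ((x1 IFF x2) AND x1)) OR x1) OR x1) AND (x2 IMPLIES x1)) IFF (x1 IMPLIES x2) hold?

x1 IFF x2 = true IFF true = true
(x1 IFF x2) AND x1 = true AND true = true
x1 AND ((x1 IFF x2) AND x1) = true AND true = true
(x1 AND ((x1 IFF x2) AND x1)) OR x1 = true OR true = true
NOT ((x1 AND ((x1 IFF x2) AND x1)) OR x1) = NOT true = false
NOT ((x1 AND ((x1 IFF x2) AND x1)) OR x1) OR x1 = false OR true = true
x2 IMPLIES x1 = true IMPLIES true = true
(NOT ((x1 AND ((x1 IFF x2) AND x1)) OR x1) OR x1) AND (x2 IMPLIES x1) = true AND true = true
x1 IMPLIES x2 = true IMPLIES true = true
((NOT ((x1 AND ((x1 IFF x2) AND x1)) OR x1) OR x1) AND (x2 IMPLIES x1)) IFF (x1 IMPLIES x2) = true IFF true = true

true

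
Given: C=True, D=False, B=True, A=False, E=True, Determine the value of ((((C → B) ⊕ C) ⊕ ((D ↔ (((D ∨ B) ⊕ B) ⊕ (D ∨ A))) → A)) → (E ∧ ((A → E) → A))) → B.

True

Substituting C=True, D=False, B=True, A=False, E=True:
C → B = True → True = True
(C → B) ⊕ C = True ⊕ True = False
D ∨ B = False ∨ True = True
(D ∨ B) ⊕ B = True ⊕ True = False
D ∨ A = False ∨ False = False
((D ∨ B) ⊕ B) ⊕ (D ∨ A) = False ⊕ False = False
D ↔ (((D ∨ B) ⊕ B) ⊕ (D ∨ A)) = False ↔ False = True
(D ↔ (((D ∨ B) ⊕ B) ⊕ (D ∨ A))) → A = True → False = False
((C → B) ⊕ C) ⊕ ((D ↔ (((D ∨ B) ⊕ B) ⊕ (D ∨ A))) → A) = False ⊕ False = False
A → E = False → True = True
(A → E) → A = True → False = False
E ∧ ((A → E) → A) = True ∧ False = False
(((C → B) ⊕ C) ⊕ ((D ↔ (((D ∨ B) ⊕ B) ⊕ (D ∨ A))) → A)) → (E ∧ ((A → E) → A)) = False → False = True
((((C → B) ⊕ C) ⊕ ((D ↔ (((D ∨ B) ⊕ B) ⊕ (D ∨ A))) → A)) → (E ∧ ((A → E) → A))) → B = True → True = True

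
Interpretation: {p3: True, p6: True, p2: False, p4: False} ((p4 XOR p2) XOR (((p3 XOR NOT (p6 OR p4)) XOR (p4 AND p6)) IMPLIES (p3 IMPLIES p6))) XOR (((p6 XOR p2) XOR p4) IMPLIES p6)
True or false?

p4 XOR p2 = False XOR False = False
p6 OR p4 = True OR False = True
NOT (p6 OR p4) = NOT True = False
p3 XOR NOT (p6 OR p4) = True XOR False = True
p4 AND p6 = False AND True = False
(p3 XOR NOT (p6 OR p4)) XOR (p4 AND p6) = True XOR False = True
p3 IMPLIES p6 = True IMPLIES True = True
((p3 XOR NOT (p6 OR p4)) XOR (p4 AND p6)) IMPLIES (p3 IMPLIES p6) = True IMPLIES True = True
(p4 XOR p2) XOR (((p3 XOR NOT (p6 OR p4)) XOR (p4 AND p6)) IMPLIES (p3 IMPLIES p6)) = False XOR True = True
p6 XOR p2 = True XOR False = True
(p6 XOR p2) XOR p4 = True XOR False = True
((p6 XOR p2) XOR p4) IMPLIES p6 = True IMPLIES True = True
((p4 XOR p2) XOR (((p3 XOR NOT (p6 OR p4)) XOR (p4 AND p6)) IMPLIES (p3 IMPLIES p6))) XOR (((p6 XOR p2) XOR p4) IMPLIES p6) = True XOR True = False

False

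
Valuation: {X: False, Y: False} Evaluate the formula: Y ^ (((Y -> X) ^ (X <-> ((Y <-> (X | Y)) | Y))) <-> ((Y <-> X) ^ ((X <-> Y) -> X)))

True

Y -> X = False -> False = True
X | Y = False | False = False
Y <-> (X | Y) = False <-> False = True
(Y <-> (X | Y)) | Y = True | False = True
X <-> ((Y <-> (X | Y)) | Y) = False <-> True = False
(Y -> X) ^ (X <-> ((Y <-> (X | Y)) | Y)) = True ^ False = True
Y <-> X = False <-> False = True
X <-> Y = False <-> False = True
(X <-> Y) -> X = True -> False = False
(Y <-> X) ^ ((X <-> Y) -> X) = True ^ False = True
((Y -> X) ^ (X <-> ((Y <-> (X | Y)) | Y))) <-> ((Y <-> X) ^ ((X <-> Y) -> X)) = True <-> True = True
Y ^ (((Y -> X) ^ (X <-> ((Y <-> (X | Y)) | Y))) <-> ((Y <-> X) ^ ((X <-> Y) -> X))) = False ^ True = True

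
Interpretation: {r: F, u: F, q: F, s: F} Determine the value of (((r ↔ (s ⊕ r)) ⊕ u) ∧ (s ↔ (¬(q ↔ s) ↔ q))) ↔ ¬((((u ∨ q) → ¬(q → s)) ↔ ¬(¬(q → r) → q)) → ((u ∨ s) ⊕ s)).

T

s ⊕ r = F ⊕ F = F
r ↔ (s ⊕ r) = F ↔ F = T
(r ↔ (s ⊕ r)) ⊕ u = T ⊕ F = T
q ↔ s = F ↔ F = T
¬(q ↔ s) = ¬T = F
¬(q ↔ s) ↔ q = F ↔ F = T
s ↔ (¬(q ↔ s) ↔ q) = F ↔ T = F
((r ↔ (s ⊕ r)) ⊕ u) ∧ (s ↔ (¬(q ↔ s) ↔ q)) = T ∧ F = F
u ∨ q = F ∨ F = F
q → s = F → F = T
¬(q → s) = ¬T = F
(u ∨ q) → ¬(q → s) = F → F = T
q → r = F → F = T
¬(q → r) = ¬T = F
¬(q → r) → q = F → F = T
¬(¬(q → r) → q) = ¬T = F
((u ∨ q) → ¬(q → s)) ↔ ¬(¬(q → r) → q) = T ↔ F = F
u ∨ s = F ∨ F = F
(u ∨ s) ⊕ s = F ⊕ F = F
(((u ∨ q) → ¬(q → s)) ↔ ¬(¬(q → r) → q)) → ((u ∨ s) ⊕ s) = F → F = T
¬((((u ∨ q) → ¬(q → s)) ↔ ¬(¬(q → r) → q)) → ((u ∨ s) ⊕ s)) = ¬T = F
(((r ↔ (s ⊕ r)) ⊕ u) ∧ (s ↔ (¬(q ↔ s) ↔ q))) ↔ ¬((((u ∨ q) → ¬(q → s)) ↔ ¬(¬(q → r) → q)) → ((u ∨ s) ⊕ s)) = F ↔ F = T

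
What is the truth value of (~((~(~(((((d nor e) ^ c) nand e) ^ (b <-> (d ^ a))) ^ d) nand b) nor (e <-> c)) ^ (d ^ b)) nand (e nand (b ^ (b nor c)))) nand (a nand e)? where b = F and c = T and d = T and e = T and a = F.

F

d nor e = T nor T = F
(d nor e) ^ c = F ^ T = T
((d nor e) ^ c) nand e = T nand T = F
d ^ a = T ^ F = T
b <-> (d ^ a) = F <-> T = F
(((d nor e) ^ c) nand e) ^ (b <-> (d ^ a)) = F ^ F = F
((((d nor e) ^ c) nand e) ^ (b <-> (d ^ a))) ^ d = F ^ T = T
~(((((d nor e) ^ c) nand e) ^ (b <-> (d ^ a))) ^ d) = ~T = F
~(((((d nor e) ^ c) nand e) ^ (b <-> (d ^ a))) ^ d) nand b = F nand F = T
~(~(((((d nor e) ^ c) nand e) ^ (b <-> (d ^ a))) ^ d) nand b) = ~T = F
e <-> c = T <-> T = T
~(~(((((d nor e) ^ c) nand e) ^ (b <-> (d ^ a))) ^ d) nand b) nor (e <-> c) = F nor T = F
d ^ b = T ^ F = T
(~(~(((((d nor e) ^ c) nand e) ^ (b <-> (d ^ a))) ^ d) nand b) nor (e <-> c)) ^ (d ^ b) = F ^ T = T
~((~(~(((((d nor e) ^ c) nand e) ^ (b <-> (d ^ a))) ^ d) nand b) nor (e <-> c)) ^ (d ^ b)) = ~T = F
b nor c = F nor T = F
b ^ (b nor c) = F ^ F = F
e nand (b ^ (b nor c)) = T nand F = T
~((~(~(((((d nor e) ^ c) nand e) ^ (b <-> (d ^ a))) ^ d) nand b) nor (e <-> c)) ^ (d ^ b)) nand (e nand (b ^ (b nor c))) = F nand T = T
a nand e = F nand T = T
(~((~(~(((((d nor e) ^ c) nand e) ^ (b <-> (d ^ a))) ^ d) nand b) nor (e <-> c)) ^ (d ^ b)) nand (e nand (b ^ (b nor c)))) nand (a nand e) = T nand T = F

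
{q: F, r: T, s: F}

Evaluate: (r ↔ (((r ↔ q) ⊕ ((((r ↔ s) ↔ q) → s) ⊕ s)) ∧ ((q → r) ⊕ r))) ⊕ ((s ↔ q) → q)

r ↔ q = T ↔ F = F
r ↔ s = T ↔ F = F
(r ↔ s) ↔ q = F ↔ F = T
((r ↔ s) ↔ q) → s = T → F = F
(((r ↔ s) ↔ q) → s) ⊕ s = F ⊕ F = F
(r ↔ q) ⊕ ((((r ↔ s) ↔ q) → s) ⊕ s) = F ⊕ F = F
q → r = F → T = T
(q → r) ⊕ r = T ⊕ T = F
((r ↔ q) ⊕ ((((r ↔ s) ↔ q) → s) ⊕ s)) ∧ ((q → r) ⊕ r) = F ∧ F = F
r ↔ (((r ↔ q) ⊕ ((((r ↔ s) ↔ q) → s) ⊕ s)) ∧ ((q → r) ⊕ r)) = T ↔ F = F
s ↔ q = F ↔ F = T
(s ↔ q) → q = T → F = F
(r ↔ (((r ↔ q) ⊕ ((((r ↔ s) ↔ q) → s) ⊕ s)) ∧ ((q → r) ⊕ r))) ⊕ ((s ↔ q) → q) = F ⊕ F = F

F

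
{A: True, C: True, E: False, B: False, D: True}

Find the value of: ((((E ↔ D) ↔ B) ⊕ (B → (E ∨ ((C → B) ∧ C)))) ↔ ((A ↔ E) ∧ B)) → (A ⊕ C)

False

Substituting A=True, C=True, E=False, B=False, D=True:
E ↔ D = False ↔ True = False
(E ↔ D) ↔ B = False ↔ False = True
C → B = True → False = False
(C → B) ∧ C = False ∧ True = False
E ∨ ((C → B) ∧ C) = False ∨ False = False
B → (E ∨ ((C → B) ∧ C)) = False → False = True
((E ↔ D) ↔ B) ⊕ (B → (E ∨ ((C → B) ∧ C))) = True ⊕ True = False
A ↔ E = True ↔ False = False
(A ↔ E) ∧ B = False ∧ False = False
(((E ↔ D) ↔ B) ⊕ (B → (E ∨ ((C → B) ∧ C)))) ↔ ((A ↔ E) ∧ B) = False ↔ False = True
A ⊕ C = True ⊕ True = False
((((E ↔ D) ↔ B) ⊕ (B → (E ∨ ((C → B) ∧ C)))) ↔ ((A ↔ E) ∧ B)) → (A ⊕ C) = True → False = False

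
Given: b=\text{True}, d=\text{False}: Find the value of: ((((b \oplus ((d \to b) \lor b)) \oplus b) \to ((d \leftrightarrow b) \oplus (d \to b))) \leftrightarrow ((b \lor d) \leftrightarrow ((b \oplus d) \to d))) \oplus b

\text{True}

Substituting b=\text{True}, d=\text{False}:
d \to b = \text{False} \to \text{True} = \text{True}
(d \to b) \lor b = \text{True} \lor \text{True} = \text{True}
b \oplus ((d \to b) \lor b) = \text{True} \oplus \text{True} = \text{False}
(b \oplus ((d \to b) \lor b)) \oplus b = \text{False} \oplus \text{True} = \text{True}
d \leftrightarrow b = \text{False} \leftrightarrow \text{True} = \text{False}
d \to b = \text{False} \to \text{True} = \text{True}
(d \leftrightarrow b) \oplus (d \to b) = \text{False} \oplus \text{True} = \text{True}
((b \oplus ((d \to b) \lor b)) \oplus b) \to ((d \leftrightarrow b) \oplus (d \to b)) = \text{True} \to \text{True} = \text{True}
b \lor d = \text{True} \lor \text{False} = \text{True}
b \oplus d = \text{True} \oplus \text{False} = \text{True}
(b \oplus d) \to d = \text{True} \to \text{False} = \text{False}
(b \lor d) \leftrightarrow ((b \oplus d) \to d) = \text{True} \leftrightarrow \text{False} = \text{False}
(((b \oplus ((d \to b) \lor b)) \oplus b) \to ((d \leftrightarrow b) \oplus (d \to b))) \leftrightarrow ((b \lor d) \leftrightarrow ((b \oplus d) \to d)) = \text{True} \leftrightarrow \text{False} = \text{False}
((((b \oplus ((d \to b) \lor b)) \oplus b) \to ((d \leftrightarrow b) \oplus (d \to b))) \leftrightarrow ((b \lor d) \leftrightarrow ((b \oplus d) \to d))) \oplus b = \text{False} \oplus \text{True} = \text{True}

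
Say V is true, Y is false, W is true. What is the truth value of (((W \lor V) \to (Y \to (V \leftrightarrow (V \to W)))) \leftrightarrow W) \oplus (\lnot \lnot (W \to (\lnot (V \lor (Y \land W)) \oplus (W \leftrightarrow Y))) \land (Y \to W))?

T

W \lor V = T \lor T = T
V \to W = T \to T = T
V \leftrightarrow (V \to W) = T \leftrightarrow T = T
Y \to (V \leftrightarrow (V \to W)) = F \to T = T
(W \lor V) \to (Y \to (V \leftrightarrow (V \to W))) = T \to T = T
((W \lor V) \to (Y \to (V \leftrightarrow (V \to W)))) \leftrightarrow W = T \leftrightarrow T = T
Y \land W = F \land T = F
V \lor (Y \land W) = T \lor F = T
\lnot (V \lor (Y \land W)) = \lnot T = F
W \leftrightarrow Y = T \leftrightarrow F = F
\lnot (V \lor (Y \land W)) \oplus (W \leftrightarrow Y) = F \oplus F = F
W \to (\lnot (V \lor (Y \land W)) \oplus (W \leftrightarrow Y)) = T \to F = F
\lnot (W \to (\lnot (V \lor (Y \land W)) \oplus (W \leftrightarrow Y))) = \lnot F = T
\lnot \lnot (W \to (\lnot (V \lor (Y \land W)) \oplus (W \leftrightarrow Y))) = \lnot T = F
Y \to W = F \to T = T
\lnot \lnot (W \to (\lnot (V \lor (Y \land W)) \oplus (W \leftrightarrow Y))) \land (Y \to W) = F \land T = F
(((W \lor V) \to (Y \to (V \leftrightarrow (V \to W)))) \leftrightarrow W) \oplus (\lnot \lnot (W \to (\lnot (V \lor (Y \land W)) \oplus (W \leftrightarrow Y))) \land (Y \to W)) = T \oplus F = T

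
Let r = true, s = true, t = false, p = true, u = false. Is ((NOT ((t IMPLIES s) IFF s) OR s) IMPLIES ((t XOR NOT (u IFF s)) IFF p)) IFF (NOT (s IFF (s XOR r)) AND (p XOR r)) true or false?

false

Substituting r=true, s=true, t=false, p=true, u=false:
t IMPLIES s = false IMPLIES true = true
(t IMPLIES s) IFF s = true IFF true = true
NOT ((t IMPLIES s) IFF s) = NOT true = false
NOT ((t IMPLIES s) IFF s) OR s = false OR true = true
u IFF s = false IFF true = false
NOT (u IFF s) = NOT false = true
t XOR NOT (u IFF s) = false XOR true = true
(t XOR NOT (u IFF s)) IFF p = true IFF true = true
(NOT ((t IMPLIES s) IFF s) OR s) IMPLIES ((t XOR NOT (u IFF s)) IFF p) = true IMPLIES true = true
s XOR r = true XOR true = false
s IFF (s XOR r) = true IFF false = false
NOT (s IFF (s XOR r)) = NOT false = true
p XOR r = true XOR true = false
NOT (s IFF (s XOR r)) AND (p XOR r) = true AND false = false
((NOT ((t IMPLIES s) IFF s) OR s) IMPLIES ((t XOR NOT (u IFF s)) IFF p)) IFF (NOT (s IFF (s XOR r)) AND (p XOR r)) = true IFF false = false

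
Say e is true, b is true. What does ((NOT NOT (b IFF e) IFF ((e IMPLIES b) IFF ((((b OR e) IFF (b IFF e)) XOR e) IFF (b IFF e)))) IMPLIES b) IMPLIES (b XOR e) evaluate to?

Substituting e=true, b=true:
b IFF e = true IFF true = true
NOT (b IFF e) = NOT true = false
NOT NOT (b IFF e) = NOT false = true
e IMPLIES b = true IMPLIES true = true
b OR e = true OR true = true
b IFF e = true IFF true = true
(b OR e) IFF (b IFF e) = true IFF true = true
((b OR e) IFF (b IFF e)) XOR e = true XOR true = false
b IFF e = true IFF true = true
(((b OR e) IFF (b IFF e)) XOR e) IFF (b IFF e) = false IFF true = false
(e IMPLIES b) IFF ((((b OR e) IFF (b IFF e)) XOR e) IFF (b IFF e)) = true IFF false = false
NOT NOT (b IFF e) IFF ((e IMPLIES b) IFF ((((b OR e) IFF (b IFF e)) XOR e) IFF (b IFF e))) = true IFF false = false
(NOT NOT (b IFF e) IFF ((e IMPLIES b) IFF ((((b OR e) IFF (b IFF e)) XOR e) IFF (b IFF e)))) IMPLIES b = false IMPLIES true = true
b XOR e = true XOR true = false
((NOT NOT (b IFF e) IFF ((e IMPLIES b) IFF ((((b OR e) IFF (b IFF e)) XOR e) IFF (b IFF e)))) IMPLIES b) IMPLIES (b XOR e) = true IMPLIES false = false

false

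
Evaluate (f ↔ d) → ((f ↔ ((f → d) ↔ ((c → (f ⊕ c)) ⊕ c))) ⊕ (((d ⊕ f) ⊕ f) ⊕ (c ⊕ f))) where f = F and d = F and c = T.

F

f ↔ d = F ↔ F = T
f → d = F → F = T
f ⊕ c = F ⊕ T = T
c → (f ⊕ c) = T → T = T
(c → (f ⊕ c)) ⊕ c = T ⊕ T = F
(f → d) ↔ ((c → (f ⊕ c)) ⊕ c) = T ↔ F = F
f ↔ ((f → d) ↔ ((c → (f ⊕ c)) ⊕ c)) = F ↔ F = T
d ⊕ f = F ⊕ F = F
(d ⊕ f) ⊕ f = F ⊕ F = F
c ⊕ f = T ⊕ F = T
((d ⊕ f) ⊕ f) ⊕ (c ⊕ f) = F ⊕ T = T
(f ↔ ((f → d) ↔ ((c → (f ⊕ c)) ⊕ c))) ⊕ (((d ⊕ f) ⊕ f) ⊕ (c ⊕ f)) = T ⊕ T = F
(f ↔ d) → ((f ↔ ((f → d) ↔ ((c → (f ⊕ c)) ⊕ c))) ⊕ (((d ⊕ f) ⊕ f) ⊕ (c ⊕ f))) = T → F = F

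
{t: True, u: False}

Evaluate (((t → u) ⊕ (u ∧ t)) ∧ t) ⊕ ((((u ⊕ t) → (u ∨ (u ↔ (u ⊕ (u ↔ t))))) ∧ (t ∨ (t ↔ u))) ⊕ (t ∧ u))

True

t → u = True → False = False
u ∧ t = False ∧ True = False
(t → u) ⊕ (u ∧ t) = False ⊕ False = False
((t → u) ⊕ (u ∧ t)) ∧ t = False ∧ True = False
u ⊕ t = False ⊕ True = True
u ↔ t = False ↔ True = False
u ⊕ (u ↔ t) = False ⊕ False = False
u ↔ (u ⊕ (u ↔ t)) = False ↔ False = True
u ∨ (u ↔ (u ⊕ (u ↔ t))) = False ∨ True = True
(u ⊕ t) → (u ∨ (u ↔ (u ⊕ (u ↔ t)))) = True → True = True
t ↔ u = True ↔ False = False
t ∨ (t ↔ u) = True ∨ False = True
((u ⊕ t) → (u ∨ (u ↔ (u ⊕ (u ↔ t))))) ∧ (t ∨ (t ↔ u)) = True ∧ True = True
t ∧ u = True ∧ False = False
(((u ⊕ t) → (u ∨ (u ↔ (u ⊕ (u ↔ t))))) ∧ (t ∨ (t ↔ u))) ⊕ (t ∧ u) = True ⊕ False = True
(((t → u) ⊕ (u ∧ t)) ∧ t) ⊕ ((((u ⊕ t) → (u ∨ (u ↔ (u ⊕ (u ↔ t))))) ∧ (t ∨ (t ↔ u))) ⊕ (t ∧ u)) = False ⊕ True = True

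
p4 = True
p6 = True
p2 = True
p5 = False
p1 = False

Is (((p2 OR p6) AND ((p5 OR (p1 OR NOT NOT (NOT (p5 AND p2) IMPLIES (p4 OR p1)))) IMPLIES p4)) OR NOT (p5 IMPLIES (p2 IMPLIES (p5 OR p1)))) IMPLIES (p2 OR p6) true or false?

True

p2 OR p6 = True OR True = True
p5 AND p2 = False AND True = False
NOT (p5 AND p2) = NOT False = True
p4 OR p1 = True OR False = True
NOT (p5 AND p2) IMPLIES (p4 OR p1) = True IMPLIES True = True
NOT (NOT (p5 AND p2) IMPLIES (p4 OR p1)) = NOT True = False
NOT NOT (NOT (p5 AND p2) IMPLIES (p4 OR p1)) = NOT False = True
p1 OR NOT NOT (NOT (p5 AND p2) IMPLIES (p4 OR p1)) = False OR True = True
p5 OR (p1 OR NOT NOT (NOT (p5 AND p2) IMPLIES (p4 OR p1))) = False OR True = True
(p5 OR (p1 OR NOT NOT (NOT (p5 AND p2) IMPLIES (p4 OR p1)))) IMPLIES p4 = True IMPLIES True = True
(p2 OR p6) AND ((p5 OR (p1 OR NOT NOT (NOT (p5 AND p2) IMPLIES (p4 OR p1)))) IMPLIES p4) = True AND True = True
p5 OR p1 = False OR False = False
p2 IMPLIES (p5 OR p1) = True IMPLIES False = False
p5 IMPLIES (p2 IMPLIES (p5 OR p1)) = False IMPLIES False = True
NOT (p5 IMPLIES (p2 IMPLIES (p5 OR p1))) = NOT True = False
((p2 OR p6) AND ((p5 OR (p1 OR NOT NOT (NOT (p5 AND p2) IMPLIES (p4 OR p1)))) IMPLIES p4)) OR NOT (p5 IMPLIES (p2 IMPLIES (p5 OR p1))) = True OR False = True
p2 OR p6 = True OR True = True
(((p2 OR p6) AND ((p5 OR (p1 OR NOT NOT (NOT (p5 AND p2) IMPLIES (p4 OR p1)))) IMPLIES p4)) OR NOT (p5 IMPLIES (p2 IMPLIES (p5 OR p1)))) IMPLIES (p2 OR p6) = True IMPLIES True = True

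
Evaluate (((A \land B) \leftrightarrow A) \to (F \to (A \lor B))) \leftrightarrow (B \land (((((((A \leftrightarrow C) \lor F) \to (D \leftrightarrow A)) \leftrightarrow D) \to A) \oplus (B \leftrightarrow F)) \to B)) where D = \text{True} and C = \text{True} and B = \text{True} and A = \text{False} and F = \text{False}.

Substituting D=\text{True}, C=\text{True}, B=\text{True}, A=\text{False}, F=\text{False}:
A \land B = \text{False} \land \text{True} = \text{False}
(A \land B) \leftrightarrow A = \text{False} \leftrightarrow \text{False} = \text{True}
A \lor B = \text{False} \lor \text{True} = \text{True}
F \to (A \lor B) = \text{False} \to \text{True} = \text{True}
((A \land B) \leftrightarrow A) \to (F \to (A \lor B)) = \text{True} \to \text{True} = \text{True}
A \leftrightarrow C = \text{False} \leftrightarrow \text{True} = \text{False}
(A \leftrightarrow C) \lor F = \text{False} \lor \text{False} = \text{False}
D \leftrightarrow A = \text{True} \leftrightarrow \text{False} = \text{False}
((A \leftrightarrow C) \lor F) \to (D \leftrightarrow A) = \text{False} \to \text{False} = \text{True}
(((A \leftrightarrow C) \lor F) \to (D \leftrightarrow A)) \leftrightarrow D = \text{True} \leftrightarrow \text{True} = \text{True}
((((A \leftrightarrow C) \lor F) \to (D \leftrightarrow A)) \leftrightarrow D) \to A = \text{True} \to \text{False} = \text{False}
B \leftrightarrow F = \text{True} \leftrightarrow \text{False} = \text{False}
(((((A \leftrightarrow C) \lor F) \to (D \leftrightarrow A)) \leftrightarrow D) \to A) \oplus (B \leftrightarrow F) = \text{False} \oplus \text{False} = \text{False}
((((((A \leftrightarrow C) \lor F) \to (D \leftrightarrow A)) \leftrightarrow D) \to A) \oplus (B \leftrightarrow F)) \to B = \text{False} \to \text{True} = \text{True}
B \land (((((((A \leftrightarrow C) \lor F) \to (D \leftrightarrow A)) \leftrightarrow D) \to A) \oplus (B \leftrightarrow F)) \to B) = \text{True} \land \text{True} = \text{True}
(((A \land B) \leftrightarrow A) \to (F \to (A \lor B))) \leftrightarrow (B \land (((((((A \leftrightarrow C) \lor F) \to (D \leftrightarrow A)) \leftrightarrow D) \to A) \oplus (B \leftrightarrow F)) \to B)) = \text{True} \leftrightarrow \text{True} = \text{True}

\text{True}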